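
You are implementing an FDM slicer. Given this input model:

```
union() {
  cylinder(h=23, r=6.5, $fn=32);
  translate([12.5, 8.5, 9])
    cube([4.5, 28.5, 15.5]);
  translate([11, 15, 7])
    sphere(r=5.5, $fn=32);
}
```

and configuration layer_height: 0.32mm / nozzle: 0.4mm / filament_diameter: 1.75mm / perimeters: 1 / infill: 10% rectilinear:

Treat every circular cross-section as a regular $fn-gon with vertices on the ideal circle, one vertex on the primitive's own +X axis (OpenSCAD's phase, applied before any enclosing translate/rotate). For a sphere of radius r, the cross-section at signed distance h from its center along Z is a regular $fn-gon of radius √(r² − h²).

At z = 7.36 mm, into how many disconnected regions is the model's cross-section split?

At z = 7.36 mm: the cylinder: section is a regular 32-gon, circumradius r=6.5; the cube at (12.5, 8.5) is not intersected at this z (z outside [9, 24.5]); the r=5.5 sphere at (11, 15) contributes a regular 32-gon of circumradius √(5.5²−0.36²) = 5.488; Combining (union): the 2 present regions are separate (no shared area or edge), so areas and boundary lengths simply add and each stays a separate island — 2 connected regions. The result has 2 disconnected regions.

2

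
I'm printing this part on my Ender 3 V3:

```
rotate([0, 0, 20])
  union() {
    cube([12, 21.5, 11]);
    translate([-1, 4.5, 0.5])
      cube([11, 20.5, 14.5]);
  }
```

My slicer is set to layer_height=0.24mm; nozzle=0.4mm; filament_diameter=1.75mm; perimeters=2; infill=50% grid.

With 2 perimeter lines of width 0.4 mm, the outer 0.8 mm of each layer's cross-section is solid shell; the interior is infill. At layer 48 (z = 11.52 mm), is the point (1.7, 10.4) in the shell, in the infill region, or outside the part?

infill

At z = 11.52 mm: the cube is not intersected at this z (z outside [0, 11]); the cube at (-1, 4.5) is present — its section is the full 11×20.5 rectangle; Merging all regions: only the 11×20.5 cube at (-1, 4.5) is present, so the union is just that shape — 1 connected region; (whole slice rotated 20° about Z — lengths, areas and connectivity unchanged). Overall, the cross-section is a single solid region. Undo the 20° rotation: the query point maps to (5.154, 9.191) in the un-rotated model frame. The nearest boundary edge runs (-1.00, 4.50)→(10.00, 4.50); distance from the point to it = 4.69 mm. The point is inside the cross-section and 4.69 mm from the nearest boundary — more than the 0.8 mm shell width (2 × 0.4), so it's in the infill interior.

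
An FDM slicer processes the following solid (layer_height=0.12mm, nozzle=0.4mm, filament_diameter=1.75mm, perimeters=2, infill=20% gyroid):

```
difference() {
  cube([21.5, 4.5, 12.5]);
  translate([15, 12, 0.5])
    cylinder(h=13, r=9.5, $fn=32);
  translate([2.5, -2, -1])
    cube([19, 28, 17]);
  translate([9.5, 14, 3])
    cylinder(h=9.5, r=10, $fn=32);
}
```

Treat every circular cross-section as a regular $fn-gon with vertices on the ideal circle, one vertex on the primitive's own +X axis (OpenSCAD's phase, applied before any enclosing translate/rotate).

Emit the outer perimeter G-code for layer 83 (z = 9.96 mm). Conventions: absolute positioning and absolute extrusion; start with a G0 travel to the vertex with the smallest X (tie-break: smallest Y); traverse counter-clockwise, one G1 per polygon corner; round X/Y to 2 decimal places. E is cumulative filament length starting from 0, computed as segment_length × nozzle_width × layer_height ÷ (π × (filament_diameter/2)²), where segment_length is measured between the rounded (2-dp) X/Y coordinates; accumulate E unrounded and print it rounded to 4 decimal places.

At z = 9.96 mm: the cube is present — its section is the full 21.5×4.5 rectangle; the r=9.5 cylinder at (15, 12) gives a regular 32-gon of circumradius 9.5 (constant along its height); the 19×28 cube at (2.5, -2) contributes its full rectangle; the cylinder at (9.5, 14): section is a regular 32-gon, circumradius r=10; Subtracting the remaining from the first: starting from the 21.5×4.5 cube, the r=9.5 cylinder at (15, 12) partially overlaps it — only the 15.54 mm² overlap (of its 281.71 mm²) is removed, clipping the outline; the 19×28 cube at (2.5, -2) partially overlaps it — only the 69.96 mm² overlap (of its 532.00 mm²) is removed, clipping the outline; the r=10 cylinder at (9.5, 14) misses the remaining region (no effect) — 1 connected region. The outline is a single polygon with 4 vertices. Extrusion per mm of travel: 0.4 × 0.12 / (π × 0.875²) = 0.019956. Accumulating E over each segment gives final E = 0.2794.

G0 X0.00 Y0.00 Z9.96
G1 X2.50 Y0.00 E0.0499
G1 X2.50 Y4.50 E0.1397
G1 X0.00 Y4.50 E0.1896
G1 X0.00 Y0.00 E0.2794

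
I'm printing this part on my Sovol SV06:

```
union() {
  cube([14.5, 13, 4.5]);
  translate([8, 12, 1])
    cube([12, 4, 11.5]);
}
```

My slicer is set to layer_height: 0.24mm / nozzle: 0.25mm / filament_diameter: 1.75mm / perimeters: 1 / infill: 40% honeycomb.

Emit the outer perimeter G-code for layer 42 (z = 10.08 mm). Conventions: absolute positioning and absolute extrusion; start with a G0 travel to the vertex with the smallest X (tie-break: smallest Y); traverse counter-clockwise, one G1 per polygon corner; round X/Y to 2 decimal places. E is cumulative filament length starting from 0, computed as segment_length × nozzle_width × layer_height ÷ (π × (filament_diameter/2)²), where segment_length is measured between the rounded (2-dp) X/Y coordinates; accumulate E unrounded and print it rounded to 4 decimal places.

At z = 10.08 mm: the cube does not reach this height (z outside [0, 4.5]); the cube at (8, 12) is present — its section is the full 12×4 rectangle; Combining (union): only the 12×4 cube at (8, 12) is present, so the union is just that shape — 1 connected region. The outline is a single polygon with 4 vertices. Extrusion per mm of travel: 0.25 × 0.24 / (π × 0.875²) = 0.024945. Accumulating E over each segment gives final E = 0.7982.

G0 X8.00 Y12.00 Z10.08
G1 X20.00 Y12.00 E0.2993
G1 X20.00 Y16.00 E0.3991
G1 X8.00 Y16.00 E0.6985
G1 X8.00 Y12.00 E0.7982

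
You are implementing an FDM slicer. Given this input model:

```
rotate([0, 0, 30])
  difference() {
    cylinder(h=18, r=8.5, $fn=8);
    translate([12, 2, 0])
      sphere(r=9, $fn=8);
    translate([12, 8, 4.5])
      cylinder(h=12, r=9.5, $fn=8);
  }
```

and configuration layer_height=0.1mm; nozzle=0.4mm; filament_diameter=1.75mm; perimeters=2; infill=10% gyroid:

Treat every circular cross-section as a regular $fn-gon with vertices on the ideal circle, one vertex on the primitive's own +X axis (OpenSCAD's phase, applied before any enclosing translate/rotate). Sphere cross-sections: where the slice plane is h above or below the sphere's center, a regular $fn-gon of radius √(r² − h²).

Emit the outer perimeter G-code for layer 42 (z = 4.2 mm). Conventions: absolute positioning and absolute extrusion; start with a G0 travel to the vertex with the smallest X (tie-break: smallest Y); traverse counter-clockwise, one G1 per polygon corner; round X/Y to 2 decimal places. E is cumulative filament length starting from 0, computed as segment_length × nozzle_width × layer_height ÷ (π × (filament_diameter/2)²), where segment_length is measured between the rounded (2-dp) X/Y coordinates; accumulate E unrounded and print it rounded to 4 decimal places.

At z = 4.2 mm: the cylinder: section is a regular 8-gon, circumradius r=8.5; the r=9 sphere at (12, 2) contributes a regular 8-gon of circumradius √(9²−4.2²) = 7.960; the cylinder at (12, 8) does not reach this height (z outside [4.5, 16.5]); Subtracting the remaining from the first: starting from the r=8.5 cylinder, the r=9 sphere at (12, 2) partially overlaps it — only the 22.97 mm² overlap (of its 179.21 mm²) is removed, clipping the outline — 1 connected region; (rotated 30° about Z; rotation is an isometry so areas/perimeters/island counts are preserved). The outline is a single polygon with 10 vertices. Extrusion per mm of travel: 0.4 × 0.1 / (π × 0.875²) = 0.016630. Accumulating E over each segment gives final E = 0.8684.

G0 X-8.21 Y2.20 Z4.20
G1 X-7.36 Y-4.25 E0.1082
G1 X-2.20 Y-8.21 E0.2164
G1 X4.25 Y-7.36 E0.3246
G1 X8.21 Y-2.20 E0.4327
G1 X7.91 Y0.12 E0.4716
G1 X7.33 Y0.04 E0.4814
G1 X2.50 Y3.75 E0.5826
G1 X1.92 Y8.17 E0.6568
G1 X-4.25 Y7.36 E0.7603
G1 X-8.21 Y2.20 E0.8684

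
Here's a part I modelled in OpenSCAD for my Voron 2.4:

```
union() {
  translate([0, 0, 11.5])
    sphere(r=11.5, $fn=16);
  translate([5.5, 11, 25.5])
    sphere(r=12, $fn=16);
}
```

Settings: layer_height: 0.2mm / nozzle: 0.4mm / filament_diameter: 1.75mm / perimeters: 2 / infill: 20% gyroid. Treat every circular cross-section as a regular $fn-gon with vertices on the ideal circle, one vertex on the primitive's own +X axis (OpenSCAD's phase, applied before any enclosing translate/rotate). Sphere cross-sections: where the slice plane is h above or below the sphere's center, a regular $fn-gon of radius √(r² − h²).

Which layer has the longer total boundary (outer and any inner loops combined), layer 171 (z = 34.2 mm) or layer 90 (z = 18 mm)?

layer 90 (z = 18 mm)

Layer 171 (z = 34.2): the sphere does not reach this height (|z−center|=22.700 > r=11.5); the r=12 sphere at (5.5, 11) contributes a regular 16-gon of circumradius √(12²−8.7²) = 8.265 (perimeter = 2·16·8.265·sin(180°/16) = 51.60 mm); Merging all regions: only the r=12 sphere at (5.5, 11) is present, so the union is just that shape — boundary = 51.60 mm. So its perimeter = 51.60 mm. Layer 90 (z = 18): the sphere: section is a regular 16-gon, circumradius = √(r²−h²) = √(11.5²−6.5²) = 9.487 (perimeter = 2·16·9.487·sin(180°/16) = 59.23 mm); the sphere at (5.5, 11): section is a regular 16-gon, circumradius = √(r²−h²) = √(12²−7.5²) = 9.367 (perimeter = 2·16·9.367·sin(180°/16) = 58.48 mm); Combining (union): the regions partially overlap (shared area 61.18 mm²), so the edge portions inside another operand are dropped and the merged outline is re-measured after clipping — boundary = 85.81 mm. So its perimeter = 85.81 mm. Layer 90 is larger (85.81 vs 51.60 mm).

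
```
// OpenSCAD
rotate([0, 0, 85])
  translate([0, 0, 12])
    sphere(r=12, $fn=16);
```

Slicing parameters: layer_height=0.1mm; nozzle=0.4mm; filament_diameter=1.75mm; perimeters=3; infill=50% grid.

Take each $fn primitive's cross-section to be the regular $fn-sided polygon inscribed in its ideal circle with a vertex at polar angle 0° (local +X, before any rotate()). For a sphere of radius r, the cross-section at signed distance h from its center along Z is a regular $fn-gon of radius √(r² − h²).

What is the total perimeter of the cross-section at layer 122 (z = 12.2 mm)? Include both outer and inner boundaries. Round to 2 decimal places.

74.90 mm

At z = 12.2 mm: the sphere: section is a regular 16-gon, circumradius = √(r²−h²) = √(12²−0.2²) = 11.998 (perimeter = 2·16·11.998·sin(180°/16) = 74.90 mm); (rotated 85° about Z; rotation is an isometry so areas/perimeters/island counts are preserved). Overall, the cross-section is a single solid region. Total boundary length (outer) = 74.90 mm.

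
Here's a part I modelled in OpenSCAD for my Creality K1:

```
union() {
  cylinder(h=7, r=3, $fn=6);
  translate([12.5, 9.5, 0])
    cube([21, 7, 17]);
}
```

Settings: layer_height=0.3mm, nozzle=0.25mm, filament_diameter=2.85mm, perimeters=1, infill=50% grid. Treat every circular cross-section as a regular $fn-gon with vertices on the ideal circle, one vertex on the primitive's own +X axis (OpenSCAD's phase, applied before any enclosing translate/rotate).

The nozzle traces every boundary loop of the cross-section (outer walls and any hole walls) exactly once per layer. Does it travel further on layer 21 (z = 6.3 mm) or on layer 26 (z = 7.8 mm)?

Layer 21 (z = 6.3): the r=3 cylinder gives a regular 6-gon of circumradius 3 (constant along its height) (perimeter = 2·6·3.000·sin(180°/6) = 18.00 mm); the cube at (12.5, 9.5) is present — its section is the full 21×7 rectangle (perimeter 56.00 mm); Merging all regions: the 2 present regions are separate (no shared area or edge), so areas and boundary lengths simply add and each stays a separate island — boundary = 74.00 mm. So its perimeter = 74.00 mm. Layer 26 (z = 7.8): the cylinder is not intersected at this z (z outside [0, 7]); the 21×7 cube at (12.5, 9.5) contributes its full rectangle (perimeter 56.00 mm); Merging all regions: only the 21×7 cube at (12.5, 9.5) is present, so the union is just that shape — boundary = 56.00 mm. So its perimeter = 56.00 mm. Layer 21 is larger (74.00 vs 56.00 mm).

layer 21 (z = 6.3 mm)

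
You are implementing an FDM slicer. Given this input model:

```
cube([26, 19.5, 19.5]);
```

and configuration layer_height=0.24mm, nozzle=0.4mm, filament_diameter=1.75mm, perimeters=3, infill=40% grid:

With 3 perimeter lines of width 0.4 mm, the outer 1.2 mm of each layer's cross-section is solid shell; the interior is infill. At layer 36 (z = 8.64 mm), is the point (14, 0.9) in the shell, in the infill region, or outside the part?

shell

At z = 8.64 mm: the cube (footprint 26×19.5) is included at this height. Overall, the cross-section is a single solid region. The nearest boundary edge runs (0.00, 0.00)→(26.00, 0.00); distance from the point to it = 0.90 mm. The point is inside the cross-section, 0.90 mm from the nearest boundary — within the 1.2 mm shell band (3 × 0.4).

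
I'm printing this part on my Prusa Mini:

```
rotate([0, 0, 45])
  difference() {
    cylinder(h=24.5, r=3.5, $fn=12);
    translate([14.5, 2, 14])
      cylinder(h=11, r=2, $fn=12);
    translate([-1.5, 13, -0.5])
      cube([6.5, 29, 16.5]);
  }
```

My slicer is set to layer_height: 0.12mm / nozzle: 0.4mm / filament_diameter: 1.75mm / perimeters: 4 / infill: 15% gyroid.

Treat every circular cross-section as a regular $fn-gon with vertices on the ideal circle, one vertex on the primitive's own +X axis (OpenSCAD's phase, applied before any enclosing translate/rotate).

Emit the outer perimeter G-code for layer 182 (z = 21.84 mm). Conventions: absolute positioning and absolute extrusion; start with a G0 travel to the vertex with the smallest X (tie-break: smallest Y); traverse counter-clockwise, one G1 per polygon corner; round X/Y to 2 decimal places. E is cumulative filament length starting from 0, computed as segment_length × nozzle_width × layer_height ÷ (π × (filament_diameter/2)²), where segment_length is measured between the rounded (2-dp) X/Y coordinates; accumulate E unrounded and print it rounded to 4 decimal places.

G0 X-3.38 Y-0.91 Z21.84
G1 X-2.47 Y-2.47 E0.0360
G1 X-0.91 Y-3.38 E0.0721
G1 X0.91 Y-3.38 E0.1084
G1 X2.47 Y-2.47 E0.1444
G1 X3.38 Y-0.91 E0.1805
G1 X3.38 Y0.91 E0.2168
G1 X2.47 Y2.47 E0.2528
G1 X0.91 Y3.38 E0.2889
G1 X-0.91 Y3.38 E0.3252
G1 X-2.47 Y2.47 E0.3612
G1 X-3.38 Y0.91 E0.3973
G1 X-3.38 Y-0.91 E0.4336

At z = 21.84 mm: the cylinder: section is a regular 12-gon, circumradius r=3.5; the cylinder at (14.5, 2): section is a regular 12-gon, circumradius r=2; the cube at (-1.5, 13) is absent (z outside [-0.5, 16]); Subtracting the remaining from the first: starting from the r=3.5 cylinder, the r=2 cylinder at (14.5, 2) misses the remaining region (no effect) — 1 connected region; (whole slice rotated 45° about Z — lengths, areas and connectivity unchanged). The outline is a single polygon with 12 vertices. Extrusion per mm of travel: 0.4 × 0.12 / (π × 0.875²) = 0.019956. Accumulating E over each segment gives final E = 0.4336.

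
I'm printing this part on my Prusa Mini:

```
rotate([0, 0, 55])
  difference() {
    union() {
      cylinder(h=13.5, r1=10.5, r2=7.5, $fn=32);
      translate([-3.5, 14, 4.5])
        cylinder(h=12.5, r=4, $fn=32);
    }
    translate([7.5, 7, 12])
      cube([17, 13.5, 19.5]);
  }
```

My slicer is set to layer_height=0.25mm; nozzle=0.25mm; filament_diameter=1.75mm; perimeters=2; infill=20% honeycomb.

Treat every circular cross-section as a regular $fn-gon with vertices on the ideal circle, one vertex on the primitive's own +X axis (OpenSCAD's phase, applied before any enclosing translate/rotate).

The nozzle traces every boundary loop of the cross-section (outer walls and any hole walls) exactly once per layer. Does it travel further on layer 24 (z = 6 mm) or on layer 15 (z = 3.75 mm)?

layer 24 (z = 6 mm)

Layer 24 (z = 6): the cone: at t=0.444 of its height the radius interpolates to r₁+(r₂−r₁)t = 9.167, giving a regular 32-gon of that circumradius (perimeter = 2·32·9.167·sin(180°/32) = 57.50 mm); the cylinder at (-3.5, 14): section is a regular 32-gon, circumradius r=4 (perimeter = 2·32·4.000·sin(180°/32) = 25.09 mm); Merging all regions: the 2 present regions are separate (no shared area or edge), so areas and boundary lengths simply add and each stays a separate island — boundary = 82.60 mm; the cube at (7.5, 7) does not reach this height (z outside [12, 31.5]); Taking the first minus the rest: none of the subtracted shapes is present at this height, so that combined region is unchanged — boundary = 82.60 mm; (whole slice rotated 55° about Z — lengths, areas and connectivity unchanged). So its perimeter = 82.60 mm. Layer 15 (z = 3.75): the cone (r1=10.5→r2=7.5) has section circumradius 9.667 here — a regular 32-gon (perimeter = 2·32·9.667·sin(180°/32) = 60.64 mm); the cylinder at (-3.5, 14) does not reach this height (z outside [4.5, 17]); Combining (union): only the cone is present, so the union is just that shape — boundary = 60.64 mm; the cube at (7.5, 7) is not intersected at this z (z outside [12, 31.5]); Taking the first minus the rest: none of the subtracted shapes is present at this height, so the result so far is unchanged — boundary = 60.64 mm; (whole slice rotated 55° about Z — lengths, areas and connectivity unchanged). So its perimeter = 60.64 mm. Layer 24 is larger (82.60 vs 60.64 mm).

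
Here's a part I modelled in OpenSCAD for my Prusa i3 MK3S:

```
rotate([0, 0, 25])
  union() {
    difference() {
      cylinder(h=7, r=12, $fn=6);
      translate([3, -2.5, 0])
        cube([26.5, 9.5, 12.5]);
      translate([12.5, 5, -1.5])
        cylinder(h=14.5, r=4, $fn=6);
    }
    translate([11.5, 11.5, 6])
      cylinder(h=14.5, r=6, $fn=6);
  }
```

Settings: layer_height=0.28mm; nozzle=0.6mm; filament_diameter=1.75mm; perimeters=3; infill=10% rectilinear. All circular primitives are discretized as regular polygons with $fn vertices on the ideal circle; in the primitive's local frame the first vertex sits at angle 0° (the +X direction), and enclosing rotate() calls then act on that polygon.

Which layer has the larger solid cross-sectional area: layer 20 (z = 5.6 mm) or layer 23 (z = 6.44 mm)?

layer 23 (z = 6.44 mm)

Layer 20 (z = 5.6): the r=12 cylinder contributes a regular 6-gon of circumradius 12 (area = (6/2)·12.000²·sin(360°/6) = 374.12 mm²); the cube at (3, -2.5) (footprint 26.5×9.5) is included at this height (area 251.75 mm²); the cylinder at (12.5, 5): section is a regular 6-gon, circumradius r=4 (area = (6/2)·4.000²·sin(360°/6) = 41.57 mm²); Subtracting the remaining from the first: starting from the r=12 cylinder (374.12 mm²), the 26.5×9.5 cube at (3, -2.5) partially overlaps it — only the 69.55 mm² overlap (of its 251.75 mm²) is removed, clipping the outline; the r=4 cylinder at (12.5, 5) misses the remaining region (no effect) — area = 304.57 mm²; the cylinder at (11.5, 11.5) is absent (z outside [6, 20.5]); Combining (union): only that combined region is present, so the union is just that shape — area = 304.57 mm²; (whole slice rotated 25° about Z — lengths, areas and connectivity unchanged). So its area = 304.57 mm². Layer 23 (z = 6.44): the cylinder: section is a regular 6-gon, circumradius r=12 (area = (6/2)·12.000²·sin(360°/6) = 374.12 mm²); the cube at (3, -2.5) is present — its section is the full 26.5×9.5 rectangle (area 251.75 mm²); the r=4 cylinder at (12.5, 5) gives a regular 6-gon of circumradius 4 (constant along its height) (area = (6/2)·4.000²·sin(360°/6) = 41.57 mm²); Subtracting the remaining from the first: starting from the r=12 cylinder (374.12 mm²), the 26.5×9.5 cube at (3, -2.5) partially overlaps it — only the 69.55 mm² overlap (of its 251.75 mm²) is removed, clipping the outline; the r=4 cylinder at (12.5, 5) misses the remaining region (no effect) — area = 304.57 mm²; the r=6 cylinder at (11.5, 11.5) contributes a regular 6-gon of circumradius 6 (area = (6/2)·6.000²·sin(360°/6) = 93.53 mm²); Combining (union): the 2 present regions are separate (no shared area or edge), so areas and boundary lengths simply add and each stays a separate island — area = 398.10 mm²; (rotated 25° about Z; rotation is an isometry so areas/perimeters/island counts are preserved). So its area = 398.10 mm². Layer 23 is larger (398.10 vs 304.57 mm²).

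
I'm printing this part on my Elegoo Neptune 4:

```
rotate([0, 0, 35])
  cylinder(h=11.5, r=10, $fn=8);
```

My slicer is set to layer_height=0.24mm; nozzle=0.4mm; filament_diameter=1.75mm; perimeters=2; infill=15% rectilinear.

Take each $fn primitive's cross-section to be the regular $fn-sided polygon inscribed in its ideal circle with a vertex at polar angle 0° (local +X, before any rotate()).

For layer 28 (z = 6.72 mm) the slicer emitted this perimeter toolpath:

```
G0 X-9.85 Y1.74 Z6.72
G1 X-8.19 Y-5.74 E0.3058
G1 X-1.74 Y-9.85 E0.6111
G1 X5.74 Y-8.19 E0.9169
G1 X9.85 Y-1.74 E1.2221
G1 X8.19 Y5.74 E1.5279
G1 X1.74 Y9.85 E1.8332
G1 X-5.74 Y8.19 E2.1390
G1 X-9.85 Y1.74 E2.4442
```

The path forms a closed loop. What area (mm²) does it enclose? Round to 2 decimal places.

Apply the shoelace formula to the sequence of (X, Y) vertices; enclosed area = 282.95 mm².

282.95 mm²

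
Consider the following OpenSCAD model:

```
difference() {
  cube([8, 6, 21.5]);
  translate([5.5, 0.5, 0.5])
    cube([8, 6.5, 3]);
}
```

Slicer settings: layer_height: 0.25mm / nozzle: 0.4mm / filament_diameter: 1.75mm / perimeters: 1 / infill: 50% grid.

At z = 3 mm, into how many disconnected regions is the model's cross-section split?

1

At z = 3 mm: the cube is present — its section is the full 8×6 rectangle; the cube at (5.5, 0.5) (footprint 8×6.5) is included at this height; Subtracting the remaining from the first: starting from the 8×6 cube, the 8×6.5 cube at (5.5, 0.5) partially overlaps it — only the 13.75 mm² overlap (of its 52.00 mm²) is removed, clipping the outline — 1 connected region. The result has 1 disconnected region.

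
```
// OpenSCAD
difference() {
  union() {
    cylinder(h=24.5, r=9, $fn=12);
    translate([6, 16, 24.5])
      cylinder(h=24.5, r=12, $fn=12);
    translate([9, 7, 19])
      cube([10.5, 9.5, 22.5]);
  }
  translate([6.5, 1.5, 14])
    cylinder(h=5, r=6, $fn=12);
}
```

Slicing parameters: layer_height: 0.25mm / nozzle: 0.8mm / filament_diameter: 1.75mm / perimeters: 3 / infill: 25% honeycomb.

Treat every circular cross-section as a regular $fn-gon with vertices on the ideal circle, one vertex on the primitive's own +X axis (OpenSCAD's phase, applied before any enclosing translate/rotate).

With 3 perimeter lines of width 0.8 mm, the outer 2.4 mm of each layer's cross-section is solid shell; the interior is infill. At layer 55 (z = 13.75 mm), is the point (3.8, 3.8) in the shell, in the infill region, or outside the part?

At z = 13.75 mm: the r=9 cylinder gives a regular 12-gon of circumradius 9 (constant along its height); the cylinder at (6, 16) does not reach this height (z outside [24.5, 49]); the cube at (9, 7) is not intersected at this z (z outside [19, 41.5]); Combining (union): only the r=9 cylinder is present, so the union is just that shape — 1 connected region; the cylinder at (6.5, 1.5) does not reach this height (z outside [14, 19]); After the difference (first − rest): none of the subtracted shapes is present at this height, so that combined region is unchanged — 1 connected region. Overall, the cross-section is a single solid region. The nearest boundary edge runs (7.79, 4.50)→(4.50, 7.79); distance from the point to it = 3.32 mm. The point is inside the cross-section and 3.32 mm from the nearest boundary — more than the 2.4 mm shell width (3 × 0.8), so it's in the infill interior.

infill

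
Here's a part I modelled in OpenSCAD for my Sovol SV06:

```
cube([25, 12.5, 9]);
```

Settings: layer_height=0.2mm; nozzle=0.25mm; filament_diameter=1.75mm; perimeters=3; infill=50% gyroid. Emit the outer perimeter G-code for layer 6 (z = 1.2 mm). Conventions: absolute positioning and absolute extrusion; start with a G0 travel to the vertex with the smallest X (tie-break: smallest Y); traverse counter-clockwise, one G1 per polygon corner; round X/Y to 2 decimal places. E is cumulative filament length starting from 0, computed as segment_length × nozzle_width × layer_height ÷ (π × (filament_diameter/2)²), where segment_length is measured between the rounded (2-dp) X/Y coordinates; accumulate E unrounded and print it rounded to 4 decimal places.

G0 X0.00 Y0.00 Z1.20
G1 X25.00 Y0.00 E0.5197
G1 X25.00 Y12.50 E0.7795
G1 X0.00 Y12.50 E1.2992
G1 X0.00 Y0.00 E1.5591

At z = 1.2 mm: the cube (footprint 25×12.5) is included at this height. The outline is a single polygon with 4 vertices. Extrusion per mm of travel: 0.25 × 0.2 / (π × 0.875²) = 0.020788. Accumulating E over each segment gives final E = 1.5591.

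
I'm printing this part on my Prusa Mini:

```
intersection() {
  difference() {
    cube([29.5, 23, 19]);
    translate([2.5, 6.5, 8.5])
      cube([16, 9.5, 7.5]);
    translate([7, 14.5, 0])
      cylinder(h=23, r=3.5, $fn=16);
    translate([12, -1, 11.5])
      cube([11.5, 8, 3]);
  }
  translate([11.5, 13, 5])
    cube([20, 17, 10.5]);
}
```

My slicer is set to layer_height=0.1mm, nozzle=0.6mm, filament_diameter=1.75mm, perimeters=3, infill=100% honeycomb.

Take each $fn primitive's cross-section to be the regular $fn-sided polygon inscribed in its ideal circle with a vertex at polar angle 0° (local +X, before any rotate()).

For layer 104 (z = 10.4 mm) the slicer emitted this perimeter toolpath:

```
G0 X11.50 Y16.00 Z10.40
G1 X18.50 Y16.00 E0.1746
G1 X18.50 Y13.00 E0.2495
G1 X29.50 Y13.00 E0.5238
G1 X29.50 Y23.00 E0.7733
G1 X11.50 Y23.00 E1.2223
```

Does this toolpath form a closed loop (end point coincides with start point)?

Start point (G0): (11.50, 16.00). End point (last G1): the path does not return to the start — open.

no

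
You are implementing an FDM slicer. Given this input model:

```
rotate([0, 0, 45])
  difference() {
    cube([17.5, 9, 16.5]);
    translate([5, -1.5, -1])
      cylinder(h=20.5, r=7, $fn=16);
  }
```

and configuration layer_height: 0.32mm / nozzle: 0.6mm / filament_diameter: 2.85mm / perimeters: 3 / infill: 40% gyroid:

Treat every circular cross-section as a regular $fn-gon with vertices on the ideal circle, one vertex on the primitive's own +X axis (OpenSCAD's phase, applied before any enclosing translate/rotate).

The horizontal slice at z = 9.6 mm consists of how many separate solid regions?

At z = 9.6 mm: the 17.5×9 cube contributes its full rectangle; the r=7 cylinder at (5, -1.5) gives a regular 16-gon of circumradius 7 (constant along its height); Taking the first minus the rest: starting from the 17.5×9 cube, the r=7 cylinder at (5, -1.5) partially overlaps it — only the 50.98 mm² overlap (of its 150.01 mm²) is removed, clipping the outline — 1 connected region; (whole slice rotated 45° about Z — lengths, areas and connectivity unchanged). The result has 1 disconnected region.

1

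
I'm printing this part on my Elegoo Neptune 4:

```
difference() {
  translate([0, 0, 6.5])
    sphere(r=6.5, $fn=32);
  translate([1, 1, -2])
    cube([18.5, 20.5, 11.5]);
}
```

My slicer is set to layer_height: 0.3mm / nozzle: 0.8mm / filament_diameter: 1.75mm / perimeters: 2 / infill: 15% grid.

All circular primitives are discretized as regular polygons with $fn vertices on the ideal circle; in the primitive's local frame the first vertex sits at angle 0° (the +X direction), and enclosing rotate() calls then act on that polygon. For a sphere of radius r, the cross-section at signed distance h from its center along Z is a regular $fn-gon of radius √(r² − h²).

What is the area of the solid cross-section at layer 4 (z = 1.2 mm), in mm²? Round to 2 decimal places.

At z = 1.2 mm: the sphere: section is a regular 32-gon, circumradius = √(r²−h²) = √(6.5²−5.3²) = 3.763 (area = (32/2)·3.763²·sin(360°/32) = 44.20 mm²); the 18.5×20.5 cube at (1, 1) contributes its full rectangle (area 379.25 mm²); After the difference (first − rest): starting from the r=6.5 sphere (44.20 mm²), the 18.5×20.5 cube at (1, 1) partially overlaps it — only the 4.64 mm² overlap (of its 379.25 mm²) is removed, clipping the outline — area = 39.56 mm². Overall, the cross-section is a single solid region. Net area = 39.56 mm².

39.56 mm²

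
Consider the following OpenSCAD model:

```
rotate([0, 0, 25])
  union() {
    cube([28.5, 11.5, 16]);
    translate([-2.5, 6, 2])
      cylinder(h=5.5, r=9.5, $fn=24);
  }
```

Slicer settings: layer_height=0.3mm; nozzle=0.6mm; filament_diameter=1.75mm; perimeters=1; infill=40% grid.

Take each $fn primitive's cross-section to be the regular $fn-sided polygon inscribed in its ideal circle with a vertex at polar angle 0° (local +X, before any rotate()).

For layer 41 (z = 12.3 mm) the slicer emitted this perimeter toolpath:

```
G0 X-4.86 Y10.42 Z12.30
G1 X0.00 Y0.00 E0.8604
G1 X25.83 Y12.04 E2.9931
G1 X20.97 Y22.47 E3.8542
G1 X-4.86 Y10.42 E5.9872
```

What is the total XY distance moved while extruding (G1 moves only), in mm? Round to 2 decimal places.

80.01 mm

Sum the Euclidean lengths of each G1 segment: total = 80.01 mm.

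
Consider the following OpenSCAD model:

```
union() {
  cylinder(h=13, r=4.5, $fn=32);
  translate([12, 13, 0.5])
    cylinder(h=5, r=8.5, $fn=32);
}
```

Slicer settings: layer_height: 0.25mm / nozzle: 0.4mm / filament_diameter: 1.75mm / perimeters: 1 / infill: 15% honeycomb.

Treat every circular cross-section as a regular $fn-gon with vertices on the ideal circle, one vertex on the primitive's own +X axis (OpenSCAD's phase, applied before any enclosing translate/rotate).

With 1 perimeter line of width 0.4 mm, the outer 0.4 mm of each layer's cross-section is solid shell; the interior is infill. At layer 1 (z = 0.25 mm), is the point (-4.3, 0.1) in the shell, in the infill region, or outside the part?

shell

At z = 0.25 mm: the cylinder: section is a regular 32-gon, circumradius r=4.5; the cylinder at (12, 13) is absent (z outside [0.5, 5.5]); Merging all regions: only the r=4.5 cylinder is present, so the union is just that shape — 1 connected region. Overall, the cross-section is a single solid region. The nearest boundary edge runs (-4.41, 0.88)→(-4.50, 0.00); distance from the point to it = 0.19 mm. The point is inside the cross-section, 0.19 mm from the nearest boundary — within the 0.4 mm shell band (1 × 0.4).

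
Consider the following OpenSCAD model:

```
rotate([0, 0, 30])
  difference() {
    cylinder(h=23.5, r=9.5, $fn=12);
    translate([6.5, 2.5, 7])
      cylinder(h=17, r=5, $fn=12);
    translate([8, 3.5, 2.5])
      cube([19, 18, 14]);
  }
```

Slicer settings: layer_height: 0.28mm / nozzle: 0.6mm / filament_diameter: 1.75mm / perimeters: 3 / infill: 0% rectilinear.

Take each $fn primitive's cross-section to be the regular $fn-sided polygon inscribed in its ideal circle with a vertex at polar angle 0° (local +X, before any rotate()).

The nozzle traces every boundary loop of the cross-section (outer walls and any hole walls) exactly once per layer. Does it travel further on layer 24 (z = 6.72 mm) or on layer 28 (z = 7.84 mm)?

Layer 24 (z = 6.72): the cylinder: section is a regular 12-gon, circumradius r=9.5 (perimeter = 2·12·9.500·sin(180°/12) = 59.01 mm); the cylinder at (6.5, 2.5) is absent (z outside [7, 24]); the cube at (8, 3.5) (footprint 19×18) is included at this height (perimeter 74.00 mm); After the difference (first − rest): starting from the r=9.5 cylinder, the 19×18 cube at (8, 3.5) partially overlaps it — only the 0.52 mm² overlap (of its 342.00 mm²) is removed, clipping the outline — boundary = 59.43 mm; (rotated 30° about Z; rotation is an isometry so areas/perimeters/island counts are preserved). So its perimeter = 59.43 mm. Layer 28 (z = 7.84): the r=9.5 cylinder gives a regular 12-gon of circumradius 9.5 (constant along its height) (perimeter = 2·12·9.500·sin(180°/12) = 59.01 mm); the r=5 cylinder at (6.5, 2.5) contributes a regular 12-gon of circumradius 5 (perimeter = 2·12·5.000·sin(180°/12) = 31.06 mm); the cube at (8, 3.5) (footprint 19×18) is included at this height (perimeter 74.00 mm); Taking the first minus the rest: starting from the r=9.5 cylinder, the r=5 cylinder at (6.5, 2.5) partially overlaps it — only the 55.69 mm² overlap (of its 75.00 mm²) is removed, clipping the outline; the 19×18 cube at (8, 3.5) misses the remaining region (no effect) — boundary = 65.93 mm; (whole slice rotated 30° about Z — lengths, areas and connectivity unchanged). So its perimeter = 65.93 mm. Layer 28 is larger (65.93 vs 59.43 mm).

layer 28 (z = 7.84 mm)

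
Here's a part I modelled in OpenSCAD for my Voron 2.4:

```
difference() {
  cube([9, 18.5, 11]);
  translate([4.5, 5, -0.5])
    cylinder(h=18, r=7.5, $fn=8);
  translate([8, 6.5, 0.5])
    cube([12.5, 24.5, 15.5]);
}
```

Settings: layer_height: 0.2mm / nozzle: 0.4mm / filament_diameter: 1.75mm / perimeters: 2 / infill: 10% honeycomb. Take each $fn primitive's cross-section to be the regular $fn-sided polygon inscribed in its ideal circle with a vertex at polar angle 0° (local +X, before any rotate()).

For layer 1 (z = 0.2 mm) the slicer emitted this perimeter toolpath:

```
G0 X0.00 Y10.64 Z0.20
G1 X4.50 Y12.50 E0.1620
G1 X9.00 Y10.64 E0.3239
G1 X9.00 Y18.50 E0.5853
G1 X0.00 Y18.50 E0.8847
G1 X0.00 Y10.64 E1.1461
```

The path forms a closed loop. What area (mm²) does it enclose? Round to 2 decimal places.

62.37 mm²

Apply the shoelace formula to the sequence of (X, Y) vertices; enclosed area = 62.37 mm².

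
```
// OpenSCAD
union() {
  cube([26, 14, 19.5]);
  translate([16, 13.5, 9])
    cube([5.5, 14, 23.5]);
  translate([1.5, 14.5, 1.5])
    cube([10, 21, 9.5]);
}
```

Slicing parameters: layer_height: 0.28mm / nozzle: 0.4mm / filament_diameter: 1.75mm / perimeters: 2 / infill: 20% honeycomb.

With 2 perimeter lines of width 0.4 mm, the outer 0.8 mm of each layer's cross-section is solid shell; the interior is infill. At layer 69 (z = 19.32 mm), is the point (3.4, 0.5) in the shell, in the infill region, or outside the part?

shell

At z = 19.32 mm: the cube is present — its section is the full 26×14 rectangle; the 5.5×14 cube at (16, 13.5) contributes its full rectangle; the cube at (1.5, 14.5) is not intersected at this z (z outside [1.5, 11]); Taking the union: the regions partially overlap (shared area 2.75 mm²), so overlapping operands fuse into one piece — 1 connected region. Overall, the cross-section is a single solid region. The nearest boundary edge runs (26.00, 0.00)→(0.00, 0.00); distance from the point to it = 0.50 mm. The point is inside the cross-section, 0.50 mm from the nearest boundary — within the 0.8 mm shell band (2 × 0.4).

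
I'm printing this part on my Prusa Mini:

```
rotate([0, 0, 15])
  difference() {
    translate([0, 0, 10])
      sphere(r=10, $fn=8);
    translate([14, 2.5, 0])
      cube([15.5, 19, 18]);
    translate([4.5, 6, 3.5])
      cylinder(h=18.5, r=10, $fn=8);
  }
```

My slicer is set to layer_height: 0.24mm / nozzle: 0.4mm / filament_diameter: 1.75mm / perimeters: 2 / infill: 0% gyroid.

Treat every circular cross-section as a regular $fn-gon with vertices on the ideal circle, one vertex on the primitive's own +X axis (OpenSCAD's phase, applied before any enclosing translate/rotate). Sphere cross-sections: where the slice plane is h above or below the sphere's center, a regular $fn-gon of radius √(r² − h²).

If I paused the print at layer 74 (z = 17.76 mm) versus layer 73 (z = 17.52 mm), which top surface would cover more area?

layer 73 (z = 17.52 mm)

Layer 74 (z = 17.76): the sphere: section is a regular 8-gon, circumradius = √(r²−h²) = √(10²−7.76²) = 6.307 (area = (8/2)·6.307²·sin(360°/8) = 112.52 mm²); the 15.5×19 cube at (14, 2.5) contributes its full rectangle (area 294.50 mm²); the r=10 cylinder at (4.5, 6) gives a regular 8-gon of circumradius 10 (constant along its height) (area = (8/2)·10.000²·sin(360°/8) = 282.84 mm²); Taking the first minus the rest: starting from the r=10 sphere (112.52 mm²), the 15.5×19 cube at (14, 2.5) misses the remaining region (no effect); the r=10 cylinder at (4.5, 6) partially overlaps it — only the 71.79 mm² overlap (of its 282.84 mm²) is removed, clipping the outline — area = 40.73 mm²; (whole slice rotated 15° about Z — lengths, areas and connectivity unchanged). So its area = 40.73 mm². Layer 73 (z = 17.52): the r=10 sphere slices to a regular 8-gon of circumradius 6.592 (√(r²−h²) with h=7.52 from center) (area = (8/2)·6.592²·sin(360°/8) = 122.89 mm²); the 15.5×19 cube at (14, 2.5) contributes its full rectangle (area 294.50 mm²); the r=10 cylinder at (4.5, 6) contributes a regular 8-gon of circumradius 10 (area = (8/2)·10.000²·sin(360°/8) = 282.84 mm²); Subtracting the remaining from the first: starting from the r=10 sphere (122.89 mm²), the 15.5×19 cube at (14, 2.5) misses the remaining region (no effect); the r=10 cylinder at (4.5, 6) partially overlaps it — only the 76.90 mm² overlap (of its 282.84 mm²) is removed, clipping the outline — area = 46.00 mm²; (rotated 15° about Z; rotation is an isometry so areas/perimeters/island counts are preserved). So its area = 46.00 mm². Layer 73 is larger (46.00 vs 40.73 mm²).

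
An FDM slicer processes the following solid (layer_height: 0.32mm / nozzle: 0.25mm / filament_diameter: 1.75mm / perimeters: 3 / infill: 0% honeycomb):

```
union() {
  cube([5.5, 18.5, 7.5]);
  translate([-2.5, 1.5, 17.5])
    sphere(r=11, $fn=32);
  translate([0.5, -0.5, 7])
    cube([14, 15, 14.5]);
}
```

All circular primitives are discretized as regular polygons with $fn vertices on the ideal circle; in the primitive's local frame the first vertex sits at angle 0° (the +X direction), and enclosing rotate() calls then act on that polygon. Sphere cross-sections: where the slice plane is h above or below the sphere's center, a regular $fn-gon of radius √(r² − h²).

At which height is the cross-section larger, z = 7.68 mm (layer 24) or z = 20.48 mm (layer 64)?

Layer 24 (z = 7.68): the cube is not intersected at this z (z outside [0, 7.5]); the r=11 sphere at (-2.5, 1.5) slices to a regular 32-gon of circumradius 4.957 (√(r²−h²) with h=9.82 from center) (area = (32/2)·4.957²·sin(360°/32) = 76.69 mm²); the 14×15 cube at (0.5, -0.5) contributes its full rectangle (area 210.00 mm²); Merging all regions: the regions partially overlap — summed areas 286.69 mm² minus the doubly-counted overlap 8.92 mm² gives 277.76 mm² — area = 277.76 mm². So its area = 277.76 mm². Layer 64 (z = 20.48): the cube is absent (z outside [0, 7.5]); the r=11 sphere at (-2.5, 1.5) contributes a regular 32-gon of circumradius √(11²−2.98²) = 10.589 (area = (32/2)·10.589²·sin(360°/32) = 349.98 mm²); the 14×15 cube at (0.5, -0.5) contributes its full rectangle (area 210.00 mm²); Taking the union: the regions partially overlap — summed areas 559.98 mm² minus the doubly-counted overlap 71.24 mm² gives 488.73 mm² — area = 488.73 mm². So its area = 488.73 mm². Layer 64 is larger (488.73 vs 277.76 mm²).

layer 64 (z = 20.48 mm)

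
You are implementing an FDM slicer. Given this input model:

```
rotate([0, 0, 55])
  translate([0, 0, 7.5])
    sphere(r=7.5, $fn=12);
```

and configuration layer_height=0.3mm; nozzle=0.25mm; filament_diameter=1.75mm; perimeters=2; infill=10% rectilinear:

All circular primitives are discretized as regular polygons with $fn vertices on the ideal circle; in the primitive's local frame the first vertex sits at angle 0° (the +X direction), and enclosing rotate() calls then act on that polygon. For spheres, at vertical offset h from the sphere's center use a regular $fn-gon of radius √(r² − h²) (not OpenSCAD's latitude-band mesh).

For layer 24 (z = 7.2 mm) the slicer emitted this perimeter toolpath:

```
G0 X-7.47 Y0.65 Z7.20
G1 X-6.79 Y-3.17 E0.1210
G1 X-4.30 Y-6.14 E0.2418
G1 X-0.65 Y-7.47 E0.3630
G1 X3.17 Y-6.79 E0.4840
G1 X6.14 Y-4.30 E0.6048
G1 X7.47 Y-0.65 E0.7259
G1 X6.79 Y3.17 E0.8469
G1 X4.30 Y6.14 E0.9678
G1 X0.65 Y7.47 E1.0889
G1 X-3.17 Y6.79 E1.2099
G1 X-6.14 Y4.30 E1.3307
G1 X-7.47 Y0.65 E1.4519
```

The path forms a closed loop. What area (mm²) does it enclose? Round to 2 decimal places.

168.57 mm²

Apply the shoelace formula to the sequence of (X, Y) vertices; enclosed area = 168.57 mm².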